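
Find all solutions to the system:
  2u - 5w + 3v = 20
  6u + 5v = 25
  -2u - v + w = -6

u = 0, v = 5, w = -1

Row-reduce the augmented matrix:
R1 ← R1 / (2).
R2 ← R2 − 6·R1.
R3 ← R3 + 2·R1.
R2 ← R2 / (-4).
R1 ← R1 − 3/2·R2.
R3 ← R3 − 2·R2.
R3 ← R3 / (7/2).
R1 ← R1 − 25/8·R3.
R2 ← R2 + 15/4·R3.
Reading off the reduced rows gives u = 0, v = 5, w = -1.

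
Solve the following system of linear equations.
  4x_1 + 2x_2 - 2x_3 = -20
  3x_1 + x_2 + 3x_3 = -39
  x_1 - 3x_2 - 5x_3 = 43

x_1 = -5, x_2 = -6, x_3 = -6

Row-reduce the augmented matrix:
R1 ← R1 / (4).
R2 ← R2 − 3·R1.
R3 ← R3 − 1·R1.
R2 ← R2 / (-1/2).
R1 ← R1 − 1/2·R2.
R3 ← R3 + 7/2·R2.
R3 ← R3 / (-36).
R1 ← R1 − 4·R3.
R2 ← R2 + 9·R3.
Reading off the reduced rows gives x_1 = -5, x_2 = -6, x_3 = -6.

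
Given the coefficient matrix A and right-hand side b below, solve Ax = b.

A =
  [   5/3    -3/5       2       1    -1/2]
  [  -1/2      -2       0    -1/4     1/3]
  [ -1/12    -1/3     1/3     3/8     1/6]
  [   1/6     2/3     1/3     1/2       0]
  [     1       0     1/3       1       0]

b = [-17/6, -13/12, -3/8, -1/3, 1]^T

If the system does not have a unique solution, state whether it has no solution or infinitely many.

Row-reduce:
R1 ← R1 / (5/3).
R2 ← R2 + 1/2·R1.
R3 ← R3 + 1/12·R1.
R4 ← R4 − 1/6·R1.
R5 ← R5 − 1·R1.
R2 ← R2 / (-109/50).
R1 ← R1 + 9/25·R2.
R3 ← R3 + 109/300·R2.
R4 ← R4 − 109/150·R2.
R5 ← R5 − 9/25·R2.
R3 ← R3 / (1/3).
R1 ← R1 − 120/109·R3.
R2 ← R2 + 30/109·R3.
R4 ← R4 − 1/3·R3.
R5 ← R5 + 251/327·R3.
Swap R4 and R5.
R4 ← R4 / (1789/1308).
R1 ← R1 + 171/218·R4.
R2 ← R2 − 35/109·R4.
R3 ← R3 − 5/4·R4.
Row 5 reduces to 0 = -1/2, a contradiction. The system is inconsistent.

no solution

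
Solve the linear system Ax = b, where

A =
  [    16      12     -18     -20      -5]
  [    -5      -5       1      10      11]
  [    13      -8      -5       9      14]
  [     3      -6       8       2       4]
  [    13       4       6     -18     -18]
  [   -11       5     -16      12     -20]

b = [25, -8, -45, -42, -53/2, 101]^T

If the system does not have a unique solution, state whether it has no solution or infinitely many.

Row-reduce:
R1 ← R1 / (16).
R2 ← R2 + 5·R1.
R3 ← R3 − 13·R1.
R4 ← R4 − 3·R1.
R5 ← R5 − 13·R1.
R6 ← R6 + 11·R1.
R2 ← R2 / (-5/4).
R1 ← R1 − 3/4·R2.
R3 ← R3 + 71/4·R2.
R4 ← R4 + 33/4·R2.
R5 ← R5 + 23/4·R2.
R6 ← R6 − 53/4·R2.
R3 ← R3 / (753/10).
R1 ← R1 + 39/10·R3.
R2 ← R2 − 37/10·R3.
R4 ← R4 − 419/10·R3.
R5 ← R5 − 419/10·R3.
R6 ← R6 + 387/5·R3.
R4 ← R4 / (-2575/753).
R1 ← R1 + 113/251·R4.
R2 ← R2 + 1223/753·R4.
R3 ← R3 + 280/753·R4.
R5 ← R5 + 2575/753·R4.
R6 ← R6 − 2314/251·R4.
Swap R5 and R6.
R5 ← R5 / (-119767/5150).
R1 ← R1 + 4118/2575·R5.
R2 ← R2 + 27077/5150·R5.
R3 ← R3 + 2389/1030·R5.
R4 ← R4 + 10797/5150·R5.
Row 6 reduces to 0 = -1/2, a contradiction. The system is inconsistent.

no solution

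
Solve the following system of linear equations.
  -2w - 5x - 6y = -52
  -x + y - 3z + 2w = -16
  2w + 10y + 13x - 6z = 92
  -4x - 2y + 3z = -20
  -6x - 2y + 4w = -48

x = 6, y = 4, z = 4, w = -1

Row-reduce the augmented matrix:
R1 ← R1 / (-5).
R2 ← R2 + 1·R1.
R3 ← R3 − 13·R1.
R4 ← R4 + 4·R1.
R5 ← R5 + 6·R1.
R2 ← R2 / (11/5).
R1 ← R1 − 6/5·R2.
R3 ← R3 + 28/5·R2.
R4 ← R4 − 14/5·R2.
R5 ← R5 − 26/5·R2.
R3 ← R3 / (-150/11).
R1 ← R1 − 18/11·R3.
R2 ← R2 + 15/11·R3.
R4 ← R4 − 75/11·R3.
R5 ← R5 − 78/11·R3.
Swap R4 and R5.
R4 ← R4 / (56/25).
R1 ← R1 + 14/25·R4.
R2 ← R2 − 4/5·R4.
R3 ← R3 + 16/75·R4.
R5 reduces to 0 = 0, so the extra equation is consistent.
Reading off the reduced rows gives x = 6, y = 4, z = 4, w = -1.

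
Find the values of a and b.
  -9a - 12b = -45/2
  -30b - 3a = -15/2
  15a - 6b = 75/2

Row-reduce the augmented matrix:
R1 ← R1 / (-9).
R2 ← R2 + 3·R1.
R3 ← R3 − 15·R1.
R2 ← R2 / (-26).
R1 ← R1 − 4/3·R2.
R3 ← R3 + 26·R2.
R3 reduces to 0 = 0, so the extra equation is consistent.
Reading off the reduced rows gives a = 5/2, b = 0.

a = 5/2, b = 0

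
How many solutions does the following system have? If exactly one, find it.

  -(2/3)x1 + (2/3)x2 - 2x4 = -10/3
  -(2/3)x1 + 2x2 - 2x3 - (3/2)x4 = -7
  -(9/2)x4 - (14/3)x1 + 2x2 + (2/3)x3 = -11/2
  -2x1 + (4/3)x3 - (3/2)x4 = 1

no solution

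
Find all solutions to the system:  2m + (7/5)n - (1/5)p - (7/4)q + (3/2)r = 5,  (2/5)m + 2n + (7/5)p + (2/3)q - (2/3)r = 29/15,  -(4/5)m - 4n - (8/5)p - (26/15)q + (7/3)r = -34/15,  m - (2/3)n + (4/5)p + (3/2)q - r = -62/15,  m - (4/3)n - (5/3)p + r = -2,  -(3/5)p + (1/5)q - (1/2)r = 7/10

no solution

Row-reduce:
R1 ← R1 / (2).
R2 ← R2 − 2/5·R1.
R3 ← R3 + 4/5·R1.
R4 ← R4 − 1·R1.
R5 ← R5 − 1·R1.
R2 ← R2 / (43/25).
R1 ← R1 − 7/10·R2.
R3 ← R3 + 86/25·R2.
R4 ← R4 + 41/30·R2.
R5 ← R5 + 61/30·R2.
R3 ← R3 / (6/5).
R1 ← R1 + 59/86·R3.
R2 ← R2 − 36/43·R3.
R4 ← R4 − 879/430·R3.
R5 ← R5 − 35/258·R3.
R6 ← R6 + 3/5·R3.
R4 ← R4 / (29909/7740).
R1 ← R1 + 261/172·R4.
R2 ← R2 − 449/516·R4.
R3 ← R3 + 1/3·R4.
R5 ← R5 − 365/172·R4.
R5 ← R5 / (78513/59818).
R1 ← R1 − 1715/29909·R5.
R2 ← R2 + 36975/119636·R5.
R3 ← R3 − 28065/59818·R5.
R4 ← R4 + 32675/29909·R5.
Row 6 reduces to 0 = 3/2, a contradiction. The system is inconsistent.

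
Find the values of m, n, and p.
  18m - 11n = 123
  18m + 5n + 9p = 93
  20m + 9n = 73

m = 5, n = -3, p = 2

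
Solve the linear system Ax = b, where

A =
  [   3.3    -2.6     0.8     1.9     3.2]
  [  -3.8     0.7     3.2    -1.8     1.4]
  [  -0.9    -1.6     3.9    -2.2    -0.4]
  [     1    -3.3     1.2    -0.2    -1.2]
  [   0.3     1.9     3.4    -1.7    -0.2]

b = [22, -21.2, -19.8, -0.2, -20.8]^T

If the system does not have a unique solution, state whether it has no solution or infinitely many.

x_1 = 2, x_2 = -2, x_3 = -4, x_4 = 2, x_5 = 3

Row-reduce the augmented matrix:
R1 ← R1 / (33/10).
R2 ← R2 + 19/5·R1.
R3 ← R3 + 9/10·R1.
R4 ← R4 − 1·R1.
R5 ← R5 − 3/10·R1.
R2 ← R2 / (-757/330).
R1 ← R1 + 26/33·R2.
R3 ← R3 + 127/55·R2.
R4 ← R4 + 829/330·R2.
R5 ← R5 − 47/22·R2.
R3 ← R3 / (-229/7570).
R1 ← R1 + 888/757·R3.
R2 ← R2 + 1360/757·R3.
R4 ← R4 + 13458/3785·R3.
R5 ← R5 − 27121/3785·R3.
R4 ← R4 / (55502/229).
R1 ← R1 − 18503/229·R4.
R2 ← R2 − 28144/229·R4.
R3 ← R3 − 15687/229·R4.
R5 ← R5 + 563748/1145·R4.
R5 ← R5 / (-1817036/693775).
R1 ← R1 + 23973/277510·R5.
R2 ← R2 − 100118/138755·R5.
R3 ← R3 − 395843/277510·R5.
R4 ← R4 − 616359/277510·R5.
Reading off the reduced rows gives x_1 = 2, x_2 = -2, x_3 = -4, x_4 = 2, x_5 = 3.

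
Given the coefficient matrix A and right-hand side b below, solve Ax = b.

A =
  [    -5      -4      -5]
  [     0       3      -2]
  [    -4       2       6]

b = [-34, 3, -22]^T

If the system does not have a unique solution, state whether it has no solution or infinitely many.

x_1 = 6, x_2 = 1, x_3 = 0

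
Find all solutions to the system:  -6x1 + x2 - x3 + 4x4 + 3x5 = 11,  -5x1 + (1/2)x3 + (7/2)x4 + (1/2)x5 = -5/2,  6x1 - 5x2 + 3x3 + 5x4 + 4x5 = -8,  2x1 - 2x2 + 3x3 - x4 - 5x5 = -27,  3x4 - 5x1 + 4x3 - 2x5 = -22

infinitely many solutions

Row-reduce:
R1 ← R1 / (-6).
R2 ← R2 + 5·R1.
R3 ← R3 − 6·R1.
R4 ← R4 − 2·R1.
R5 ← R5 + 5·R1.
R2 ← R2 / (-5/6).
R1 ← R1 + 1/6·R2.
R3 ← R3 + 4·R2.
R4 ← R4 + 5/3·R2.
R5 ← R5 + 5/6·R2.
R3 ← R3 / (-22/5).
R1 ← R1 + 1/10·R3.
R2 ← R2 + 8/5·R3.
R5 ← R5 − 7/2·R3.
Swap R4 and R5.
R4 ← R4 / (265/44).
R1 ← R1 + 39/44·R4.
R2 ← R2 + 35/11·R4.
R3 ← R3 + 41/22·R4.
Rank is 4 with 5 unknowns, leaving x5 free.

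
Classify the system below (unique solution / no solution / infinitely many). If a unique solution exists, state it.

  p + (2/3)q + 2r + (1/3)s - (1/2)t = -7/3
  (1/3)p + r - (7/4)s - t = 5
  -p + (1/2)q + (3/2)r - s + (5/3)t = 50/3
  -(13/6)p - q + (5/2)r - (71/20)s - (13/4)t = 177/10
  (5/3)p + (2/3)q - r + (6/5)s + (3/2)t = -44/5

Row-reduce:
R2 ← R2 − 1/3·R1.
R3 ← R3 + 1·R1.
R4 ← R4 + 13/6·R1.
R5 ← R5 − 5/3·R1.
R2 ← R2 / (-2/9).
R1 ← R1 − 2/3·R2.
R3 ← R3 − 7/6·R2.
R4 ← R4 − 4/9·R2.
R5 ← R5 + 4/9·R2.
R3 ← R3 / (21/4).
R1 ← R1 − 3·R3.
R2 ← R2 + 3/2·R3.
R4 ← R4 − 15/2·R3.
R5 ← R5 + 5·R3.
R4 ← R4 / (2341/280).
R1 ← R1 − 5/7·R4.
R2 ← R2 − 151/28·R4.
R3 ← R3 + 167/84·R4.
R5 ← R5 + 2341/420·R4.
Row 5 reduces to 0 = -1/3, a contradiction. The system is inconsistent.

no solution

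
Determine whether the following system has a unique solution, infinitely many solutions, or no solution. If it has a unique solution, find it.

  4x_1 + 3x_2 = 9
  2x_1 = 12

Row-reduce the augmented matrix:
R1 ← R1 / (4).
R2 ← R2 − 2·R1.
R2 ← R2 / (-3/2).
R1 ← R1 − 3/4·R2.
Reading off the reduced rows gives x_1 = 6, x_2 = -5.

x_1 = 6, x_2 = -5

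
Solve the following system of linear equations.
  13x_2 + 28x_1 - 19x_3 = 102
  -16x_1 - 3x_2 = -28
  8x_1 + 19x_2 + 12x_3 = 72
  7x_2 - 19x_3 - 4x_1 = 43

no solution

Row-reduce:
R1 ← R1 / (28).
R2 ← R2 + 16·R1.
R3 ← R3 − 8·R1.
R4 ← R4 + 4·R1.
R2 ← R2 / (31/7).
R1 ← R1 − 13/28·R2.
R3 ← R3 − 107/7·R2.
R4 ← R4 − 62/7·R2.
R3 ← R3 / (1702/31).
R1 ← R1 − 57/124·R3.
R2 ← R2 + 76/31·R3.
Row 4 reduces to 0 = -3, a contradiction. The system is inconsistent.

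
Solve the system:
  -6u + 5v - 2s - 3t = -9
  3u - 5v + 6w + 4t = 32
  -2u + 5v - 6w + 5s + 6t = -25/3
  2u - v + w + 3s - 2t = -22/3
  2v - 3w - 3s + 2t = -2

u = -4/3, v = -2, w = 7/3, s = -1, t = 3

Row-reduce the augmented matrix:
R1 ← R1 / (-6).
R2 ← R2 − 3·R1.
R3 ← R3 + 2·R1.
R4 ← R4 − 2·R1.
R2 ← R2 / (-5/2).
R1 ← R1 + 5/6·R2.
R3 ← R3 − 10/3·R2.
R4 ← R4 − 2/3·R2.
R5 ← R5 − 2·R2.
R3 ← R3 / (2).
R1 ← R1 + 2·R3.
R2 ← R2 + 12/5·R3.
R4 ← R4 − 13/5·R3.
R5 ← R5 − 9/5·R3.
R4 ← R4 / (-107/30).
R1 ← R1 − 5·R4.
R2 ← R2 − 28/5·R4.
R3 ← R3 − 13/6·R4.
R5 ← R5 + 77/10·R4.
R5 ← R5 / (3075/107).
R1 ← R1 + 1295/107·R5.
R2 ← R2 + 1429/107·R5.
R3 ← R3 + 472/107·R5.
R4 ← R4 − 473/107·R5.
Reading off the reduced rows gives u = -4/3, v = -2, w = 7/3, s = -1, t = 3.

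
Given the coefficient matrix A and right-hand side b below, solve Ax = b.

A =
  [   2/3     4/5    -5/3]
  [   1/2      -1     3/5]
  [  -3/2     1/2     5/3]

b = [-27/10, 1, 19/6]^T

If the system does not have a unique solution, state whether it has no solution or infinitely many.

Row-reduce the augmented matrix:
R1 ← R1 / (2/3).
R2 ← R2 − 1/2·R1.
R3 ← R3 + 3/2·R1.
R2 ← R2 / (-8/5).
R1 ← R1 − 6/5·R2.
R3 ← R3 − 23/10·R2.
R3 ← R3 / (553/960).
R1 ← R1 + 89/80·R3.
R2 ← R2 + 37/32·R3.
Reading off the reduced rows gives x_1 = 1, x_2 = 1, x_3 = 5/2.

x_1 = 1, x_2 = 1, x_3 = 5/2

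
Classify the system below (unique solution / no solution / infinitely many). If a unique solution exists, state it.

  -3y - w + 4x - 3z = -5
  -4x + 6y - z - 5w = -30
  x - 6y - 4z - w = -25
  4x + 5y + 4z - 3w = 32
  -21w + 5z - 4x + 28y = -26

Row-reduce the augmented matrix:
R1 ← R1 / (4).
R2 ← R2 + 4·R1.
R3 ← R3 − 1·R1.
R4 ← R4 − 4·R1.
R5 ← R5 + 4·R1.
R2 ← R2 / (3).
R1 ← R1 + 3/4·R2.
R3 ← R3 + 21/4·R2.
R4 ← R4 − 8·R2.
R5 ← R5 − 25·R2.
R3 ← R3 / (-41/4).
R1 ← R1 + 7/4·R3.
R2 ← R2 + 4/3·R3.
R4 ← R4 − 53/3·R3.
R5 ← R5 − 106/3·R3.
R4 ← R4 / (-221/41).
R1 ← R1 − 7/41·R4.
R2 ← R2 + 22/41·R4.
R3 ← R3 − 45/41·R4.
R5 ← R5 + 442/41·R4.
R5 reduces to 0 = 0, so the extra equation is consistent.
Reading off the reduced rows gives x = 4, y = 1, z = 5, w = 3.

x = 4, y = 1, z = 5, w = 3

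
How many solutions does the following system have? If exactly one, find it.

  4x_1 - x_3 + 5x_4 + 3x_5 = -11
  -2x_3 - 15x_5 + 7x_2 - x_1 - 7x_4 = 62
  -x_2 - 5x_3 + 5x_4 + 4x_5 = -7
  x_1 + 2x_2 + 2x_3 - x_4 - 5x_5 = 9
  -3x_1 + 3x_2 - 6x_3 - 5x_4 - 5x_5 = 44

infinitely many solutions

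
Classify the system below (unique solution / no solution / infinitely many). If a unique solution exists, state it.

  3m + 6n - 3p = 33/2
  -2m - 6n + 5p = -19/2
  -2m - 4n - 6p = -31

m = 2, n = 3, p = 5/2

Row-reduce the augmented matrix:
R1 ← R1 / (3).
R2 ← R2 + 2·R1.
R3 ← R3 + 2·R1.
R2 ← R2 / (-2).
R1 ← R1 − 2·R2.
R3 ← R3 / (-8).
R1 ← R1 − 2·R3.
R2 ← R2 + 3/2·R3.
Reading off the reduced rows gives m = 2, n = 3, p = 5/2.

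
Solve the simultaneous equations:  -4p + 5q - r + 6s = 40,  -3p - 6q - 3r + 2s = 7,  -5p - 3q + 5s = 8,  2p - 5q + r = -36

p = -5, q = 4, r = -6, s = -1

Row-reduce the augmented matrix:
R1 ← R1 / (-4).
R2 ← R2 + 3·R1.
R3 ← R3 + 5·R1.
R4 ← R4 − 2·R1.
R2 ← R2 / (-39/4).
R1 ← R1 + 5/4·R2.
R3 ← R3 + 37/4·R2.
R4 ← R4 + 5/2·R2.
R3 ← R3 / (44/13).
R1 ← R1 − 7/13·R3.
R2 ← R2 − 3/13·R3.
R4 ← R4 − 14/13·R3.
R4 ← R4 / (81/22).
R1 ← R1 + 51/44·R4.
R2 ← R2 − 35/132·R4.
R3 ← R3 + 5/132·R4.
Reading off the reduced rows gives p = -5, q = 4, r = -6, s = -1.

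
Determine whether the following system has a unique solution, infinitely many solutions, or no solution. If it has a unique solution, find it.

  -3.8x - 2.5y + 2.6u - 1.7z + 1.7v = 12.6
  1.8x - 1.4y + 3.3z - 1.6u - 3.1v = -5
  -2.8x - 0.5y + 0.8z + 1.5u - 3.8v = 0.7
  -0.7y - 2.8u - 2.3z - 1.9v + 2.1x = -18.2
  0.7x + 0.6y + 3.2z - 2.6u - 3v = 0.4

Row-reduce the augmented matrix:
R1 ← R1 / (-19/5).
R2 ← R2 − 9/5·R1.
R3 ← R3 + 14/5·R1.
R4 ← R4 − 21/10·R1.
R5 ← R5 − 7/10·R1.
R2 ← R2 / (-491/190).
R1 ← R1 − 25/38·R2.
R3 ← R3 − 51/38·R2.
R4 ← R4 + 791/380·R2.
R5 ← R5 − 53/380·R2.
R3 ← R3 / (1644/491).
R1 ← R1 − 1063/982·R3.
R2 ← R2 + 474/491·R3.
R4 ← R4 + 10309/1964·R3.
R5 ← R5 − 29671/9820·R3.
R4 ← R4 / (-26543/13152).
R1 ← R1 + 19127/32880·R4.
R2 ← R2 + 89/2740·R4.
R3 ← R3 + 2981/16440·R4.
R5 ← R5 + 523799/328800·R4.
R5 ← R5 / (32682976/3317875).
R1 ← R1 − 2357646/663575·R5.
R2 ← R2 + 510386/663575·R5.
R3 ← R3 + 64259/60325·R5.
R4 ← R4 − 585348/132715·R5.
Reading off the reduced rows gives x = -4, y = 0, z = 3, u = -1, v = 3.

x = -4, y = 0, z = 3, u = -1, v = 3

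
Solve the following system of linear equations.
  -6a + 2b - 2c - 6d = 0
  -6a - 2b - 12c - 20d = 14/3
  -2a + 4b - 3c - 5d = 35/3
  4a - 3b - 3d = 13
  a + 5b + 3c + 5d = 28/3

Row-reduce the augmented matrix:
R1 ← R1 / (-6).
R2 ← R2 + 6·R1.
R3 ← R3 + 2·R1.
R4 ← R4 − 4·R1.
R5 ← R5 − 1·R1.
R2 ← R2 / (-4).
R1 ← R1 + 1/3·R2.
R3 ← R3 − 10/3·R2.
R4 ← R4 + 5/3·R2.
R5 ← R5 − 16/3·R2.
R3 ← R3 / (-32/3).
R1 ← R1 − 7/6·R3.
R2 ← R2 − 5/2·R3.
R4 ← R4 − 17/6·R3.
R5 ← R5 + 32/3·R3.
R4 ← R4 / (-81/16).
R1 ← R1 − 9/16·R4.
R2 ← R2 − 1/16·R4.
R3 ← R3 − 11/8·R4.
R5 reduces to 0 = 0, so the extra equation is consistent.
Reading off the reduced rows gives a = 3, b = 8/3, c = 8/3, d = -3.

a = 3, b = 8/3, c = 8/3, d = -3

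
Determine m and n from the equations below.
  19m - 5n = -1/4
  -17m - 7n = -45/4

m = 1/4, n = 1

Row-reduce the augmented matrix:
R1 ← R1 / (19).
R2 ← R2 + 17·R1.
R2 ← R2 / (-218/19).
R1 ← R1 + 5/19·R2.
Reading off the reduced rows gives m = 1/4, n = 1.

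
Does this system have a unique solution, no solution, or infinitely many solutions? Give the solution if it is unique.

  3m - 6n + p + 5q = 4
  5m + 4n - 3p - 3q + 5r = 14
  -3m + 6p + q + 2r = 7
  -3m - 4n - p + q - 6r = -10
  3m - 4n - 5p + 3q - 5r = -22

Row-reduce the augmented matrix:
R1 ← R1 / (3).
R2 ← R2 − 5·R1.
R3 ← R3 + 3·R1.
R4 ← R4 + 3·R1.
R5 ← R5 − 3·R1.
R2 ← R2 / (14).
R1 ← R1 + 2·R2.
R3 ← R3 + 6·R2.
R4 ← R4 + 10·R2.
R5 ← R5 − 2·R2.
R3 ← R3 / (5).
R1 ← R1 + 1/3·R3.
R2 ← R2 + 1/3·R3.
R4 ← R4 + 10/3·R3.
R5 ← R5 + 16/3·R3.
R4 ← R4 / (-4/3).
R1 ← R1 − 13/105·R4.
R2 ← R2 + 11/15·R4.
R3 ← R3 − 8/35·R4.
R5 ← R5 − 88/105·R4.
R5 ← R5 / (-38/35).
R1 ← R1 − 143/140·R5.
R2 ← R2 − 9/20·R5.
R3 ← R3 − 31/35·R5.
R4 ← R4 + 1/4·R5.
Reading off the reduced rows gives m = -2, n = -6, p = -1, q = -5, r = 6.

m = -2, n = -6, p = -1, q = -5, r = 6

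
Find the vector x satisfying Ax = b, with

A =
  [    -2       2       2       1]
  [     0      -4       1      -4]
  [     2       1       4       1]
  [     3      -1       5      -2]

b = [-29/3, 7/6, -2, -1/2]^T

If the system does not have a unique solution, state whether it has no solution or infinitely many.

Row-reduce the augmented matrix:
R1 ← R1 / (-2).
R3 ← R3 − 2·R1.
R4 ← R4 − 3·R1.
R2 ← R2 / (-4).
R1 ← R1 + 1·R2.
R3 ← R3 − 3·R2.
R4 ← R4 − 2·R2.
R3 ← R3 / (27/4).
R1 ← R1 + 5/4·R3.
R2 ← R2 + 1/4·R3.
R4 ← R4 − 17/2·R3.
R4 ← R4 / (-67/54).
R1 ← R1 − 17/54·R4.
R2 ← R2 − 26/27·R4.
R3 ← R3 + 4/27·R4.
Reading off the reduced rows gives x_1 = 7/3, x_2 = -4/3, x_3 = -3/2, x_4 = 2/3.

x_1 = 7/3, x_2 = -4/3, x_3 = -3/2, x_4 = 2/3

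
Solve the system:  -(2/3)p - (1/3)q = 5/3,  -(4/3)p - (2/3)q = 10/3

infinitely many solutions

Row-reduce:
R1 ← R1 / (-2/3).
R2 ← R2 + 4/3·R1.
Rank is 1 with 2 unknowns, leaving q free.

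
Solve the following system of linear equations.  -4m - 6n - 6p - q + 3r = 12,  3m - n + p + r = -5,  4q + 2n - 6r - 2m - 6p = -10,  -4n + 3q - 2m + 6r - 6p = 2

infinitely many solutions

Row-reduce:
R1 ← R1 / (-4).
R2 ← R2 − 3·R1.
R3 ← R3 + 2·R1.
R4 ← R4 + 2·R1.
R2 ← R2 / (-11/2).
R1 ← R1 − 3/2·R2.
R3 ← R3 − 5·R2.
R4 ← R4 + 1·R2.
R3 ← R3 / (-68/11).
R1 ← R1 − 6/11·R3.
R2 ← R2 − 7/11·R3.
R4 ← R4 + 26/11·R3.
R4 ← R4 / (37/17).
R1 ← R1 − 13/34·R4.
R2 ← R2 − 9/17·R4.
R3 ← R3 + 21/34·R4.
Rank is 4 with 5 unknowns, leaving r free.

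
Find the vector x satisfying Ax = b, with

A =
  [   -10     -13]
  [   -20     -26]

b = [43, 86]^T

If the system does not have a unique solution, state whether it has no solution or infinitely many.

infinitely many solutions

Row-reduce:
R1 ← R1 / (-10).
R2 ← R2 + 20·R1.
Rank is 1 with 2 unknowns, leaving x_2 free.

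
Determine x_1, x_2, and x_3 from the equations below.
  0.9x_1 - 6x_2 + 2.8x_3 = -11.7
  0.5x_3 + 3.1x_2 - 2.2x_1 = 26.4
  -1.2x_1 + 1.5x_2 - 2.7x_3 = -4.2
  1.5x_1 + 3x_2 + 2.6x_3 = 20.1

x_1 = -5, x_2 = 4, x_3 = 6

Row-reduce the augmented matrix:
R1 ← R1 / (9/10).
R2 ← R2 + 11/5·R1.
R3 ← R3 + 6/5·R1.
R4 ← R4 − 3/2·R1.
R2 ← R2 / (-347/30).
R1 ← R1 + 20/3·R2.
R3 ← R3 + 13/2·R2.
R4 ← R4 − 13·R2.
R3 ← R3 / (-5368/1735).
R1 ← R1 + 1168/1041·R3.
R2 ← R2 + 661/1041·R3.
R4 ← R4 − 10736/1735·R3.
R4 reduces to 0 = 0, so the extra equation is consistent.
Reading off the reduced rows gives x_1 = -5, x_2 = 4, x_3 = 6.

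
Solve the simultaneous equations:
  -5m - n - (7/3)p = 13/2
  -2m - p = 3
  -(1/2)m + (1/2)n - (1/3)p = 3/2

no solution

Row-reduce:
R1 ← R1 / (-5).
R2 ← R2 + 2·R1.
R3 ← R3 + 1/2·R1.
R2 ← R2 / (2/5).
R1 ← R1 − 1/5·R2.
R3 ← R3 − 3/5·R2.
Row 3 reduces to 0 = 1/4, a contradiction. The system is inconsistent.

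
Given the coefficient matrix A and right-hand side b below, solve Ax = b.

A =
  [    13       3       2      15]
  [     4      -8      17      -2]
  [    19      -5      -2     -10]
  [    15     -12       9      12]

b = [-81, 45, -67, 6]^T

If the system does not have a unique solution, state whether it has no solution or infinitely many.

x_1 = -5, x_2 = -6, x_3 = 1, x_4 = 0

Row-reduce the augmented matrix:
R1 ← R1 / (13).
R2 ← R2 − 4·R1.
R3 ← R3 − 19·R1.
R4 ← R4 − 15·R1.
R2 ← R2 / (-116/13).
R1 ← R1 − 3/13·R2.
R3 ← R3 + 122/13·R2.
R4 ← R4 + 201/13·R2.
R3 ← R3 / (-1285/58).
R1 ← R1 − 67/116·R3.
R2 ← R2 + 213/116·R3.
R4 ← R4 + 2517/116·R3.
R4 ← R4 / (78657/2570).
R1 ← R1 − 853/2570·R4.
R2 ← R2 − 7223/2570·R4.
R3 ← R3 − 1448/1285·R4.
Reading off the reduced rows gives x_1 = -5, x_2 = -6, x_3 = 1, x_4 = 0.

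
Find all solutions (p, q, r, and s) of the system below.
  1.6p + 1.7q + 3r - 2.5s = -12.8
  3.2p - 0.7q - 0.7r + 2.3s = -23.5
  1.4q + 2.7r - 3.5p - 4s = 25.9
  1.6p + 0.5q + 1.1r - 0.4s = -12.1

Row-reduce the augmented matrix:
R1 ← R1 / (8/5).
R2 ← R2 − 16/5·R1.
R3 ← R3 + 7/2·R1.
R4 ← R4 − 8/5·R1.
R2 ← R2 / (-41/10).
R1 ← R1 − 17/16·R2.
R3 ← R3 − 819/160·R2.
R4 ← R4 + 6/5·R2.
R3 ← R3 / (5889/6560).
R1 ← R1 − 91/656·R3.
R2 ← R2 − 67/41·R3.
R4 ← R4 − 5/82·R3.
R4 ← R4 / (-49/3926).
R1 ← R1 − 58/151·R4.
R2 ← R2 + 2227/1963·R4.
R3 ← R3 + 776/1963·R4.
Reading off the reduced rows gives p = -6, q = -6, r = -1, s = -4.

p = -6, q = -6, r = -1, s = -4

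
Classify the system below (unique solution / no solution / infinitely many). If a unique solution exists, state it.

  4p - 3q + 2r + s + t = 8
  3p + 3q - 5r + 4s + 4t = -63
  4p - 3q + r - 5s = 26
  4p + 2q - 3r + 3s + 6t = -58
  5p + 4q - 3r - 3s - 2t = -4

Row-reduce the augmented matrix:
R1 ← R1 / (4).
R2 ← R2 − 3·R1.
R3 ← R3 − 4·R1.
R4 ← R4 − 4·R1.
R5 ← R5 − 5·R1.
R2 ← R2 / (21/4).
R1 ← R1 + 3/4·R2.
R4 ← R4 − 5·R2.
R5 ← R5 − 31/4·R2.
R3 ← R3 / (-1).
R1 ← R1 + 3/7·R3.
R2 ← R2 + 26/21·R3.
R4 ← R4 − 25/21·R3.
R5 ← R5 − 86/21·R3.
R4 ← R4 / (-173/21).
R1 ← R1 − 23/7·R4.
R2 ← R2 − 169/21·R4.
R3 ← R3 − 6·R4.
R5 ← R5 + 706/21·R4.
R5 ← R5 / (-2605/173).
R1 ← R1 − 247/173·R5.
R2 ← R2 − 442/173·R5.
R3 ← R3 − 263/173·R5.
R4 ← R4 + 15/173·R5.
Reading off the reduced rows gives p = 0, q = -2, r = 5, s = -3, t = -5.

p = 0, q = -2, r = 5, s = -3, t = -5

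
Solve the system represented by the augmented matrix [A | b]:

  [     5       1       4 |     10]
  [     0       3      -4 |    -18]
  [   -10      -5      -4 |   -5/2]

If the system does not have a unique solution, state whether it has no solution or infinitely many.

no solution

Row-reduce:
R1 ← R1 / (5).
R3 ← R3 + 10·R1.
R2 ← R2 / (3).
R1 ← R1 − 1/5·R2.
R3 ← R3 + 3·R2.
Row 3 reduces to 0 = -1/2, a contradiction. The system is inconsistent.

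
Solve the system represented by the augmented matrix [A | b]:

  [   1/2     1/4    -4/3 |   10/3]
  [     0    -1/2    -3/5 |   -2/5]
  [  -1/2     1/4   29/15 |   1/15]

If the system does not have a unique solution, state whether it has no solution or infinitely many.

Row-reduce:
R1 ← R1 / (1/2).
R3 ← R3 + 1/2·R1.
R2 ← R2 / (-1/2).
R1 ← R1 − 1/2·R2.
R3 ← R3 − 1/2·R2.
Row 3 reduces to 0 = 3, a contradiction. The system is inconsistent.

no solution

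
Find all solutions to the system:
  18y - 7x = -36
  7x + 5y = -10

x = 0, y = -2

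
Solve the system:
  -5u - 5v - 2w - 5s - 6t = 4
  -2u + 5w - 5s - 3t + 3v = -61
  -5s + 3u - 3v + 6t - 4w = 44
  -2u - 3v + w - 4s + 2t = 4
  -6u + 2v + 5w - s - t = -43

u = 0, v = -4, w = -6, s = 2, t = 3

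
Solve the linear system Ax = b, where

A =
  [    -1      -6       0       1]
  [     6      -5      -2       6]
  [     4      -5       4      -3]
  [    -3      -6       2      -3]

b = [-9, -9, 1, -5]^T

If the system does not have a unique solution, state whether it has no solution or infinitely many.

x_1 = 1, x_2 = 1, x_3 = -1, x_4 = -2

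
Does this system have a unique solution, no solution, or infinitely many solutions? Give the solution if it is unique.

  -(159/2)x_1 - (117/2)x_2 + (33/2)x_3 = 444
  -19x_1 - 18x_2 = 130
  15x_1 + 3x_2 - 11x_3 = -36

Row-reduce:
R1 ← R1 / (-159/2).
R2 ← R2 + 19·R1.
R3 ← R3 − 15·R1.
R2 ← R2 / (-213/53).
R1 ← R1 − 39/53·R2.
R3 ← R3 + 426/53·R2.
Rank is 2 with 3 unknowns, leaving x_3 free.

infinitely many solutions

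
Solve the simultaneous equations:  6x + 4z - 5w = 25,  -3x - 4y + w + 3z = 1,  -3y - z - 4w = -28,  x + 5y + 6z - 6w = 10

x = 5, y = 1, z = 5, w = 5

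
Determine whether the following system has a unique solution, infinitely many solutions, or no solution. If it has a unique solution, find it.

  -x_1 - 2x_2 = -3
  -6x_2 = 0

Row-reduce the augmented matrix:
R1 ← R1 / (-1).
R2 ← R2 / (-6).
R1 ← R1 − 2·R2.
Reading off the reduced rows gives x_1 = 3, x_2 = 0.

x_1 = 3, x_2 = 0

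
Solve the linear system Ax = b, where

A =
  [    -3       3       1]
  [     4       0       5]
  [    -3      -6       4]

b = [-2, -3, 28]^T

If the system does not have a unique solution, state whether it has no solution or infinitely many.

x_1 = -2, x_2 = -3, x_3 = 1

Row-reduce the augmented matrix:
R1 ← R1 / (-3).
R2 ← R2 − 4·R1.
R3 ← R3 + 3·R1.
R2 ← R2 / (4).
R1 ← R1 + 1·R2.
R3 ← R3 + 9·R2.
R3 ← R3 / (69/4).
R1 ← R1 − 5/4·R3.
R2 ← R2 − 19/12·R3.
Reading off the reduced rows gives x_1 = -2, x_2 = -3, x_3 = 1.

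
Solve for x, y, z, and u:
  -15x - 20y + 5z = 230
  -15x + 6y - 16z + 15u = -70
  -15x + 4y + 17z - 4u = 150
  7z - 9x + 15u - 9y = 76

Row-reduce the augmented matrix:
R1 ← R1 / (-15).
R2 ← R2 + 15·R1.
R3 ← R3 + 15·R1.
R4 ← R4 + 9·R1.
R2 ← R2 / (26).
R1 ← R1 − 4/3·R2.
R3 ← R3 − 24·R2.
R4 ← R4 − 3·R2.
R3 ← R3 / (408/13).
R1 ← R1 − 29/39·R3.
R2 ← R2 + 21/26·R3.
R4 ← R4 − 167/26·R3.
R4 ← R4 / (863/51).
R1 ← R1 + 53/153·R4.
R2 ← R2 − 2/17·R4.
R3 ← R3 + 29/51·R4.
Reading off the reduced rows gives x = -6, y = -6, z = 4, u = -4.

x = -6, y = -6, z = 4, u = -4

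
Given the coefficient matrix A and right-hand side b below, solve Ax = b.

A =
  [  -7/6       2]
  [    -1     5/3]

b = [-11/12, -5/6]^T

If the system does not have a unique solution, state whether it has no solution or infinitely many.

x_1 = 5/2, x_2 = 1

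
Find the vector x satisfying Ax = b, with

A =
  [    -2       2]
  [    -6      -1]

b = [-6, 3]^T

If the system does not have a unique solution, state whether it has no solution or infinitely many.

x_1 = 0, x_2 = -3

Row-reduce the augmented matrix:
R1 ← R1 / (-2).
R2 ← R2 + 6·R1.
R2 ← R2 / (-7).
R1 ← R1 + 1·R2.
Reading off the reduced rows gives x_1 = 0, x_2 = -3.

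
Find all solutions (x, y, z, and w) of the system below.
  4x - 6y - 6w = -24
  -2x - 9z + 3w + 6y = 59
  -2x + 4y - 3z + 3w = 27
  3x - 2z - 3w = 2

no solution

Row-reduce:
R1 ← R1 / (4).
R2 ← R2 + 2·R1.
R3 ← R3 + 2·R1.
R4 ← R4 − 3·R1.
R2 ← R2 / (3).
R1 ← R1 + 3/2·R2.
R3 ← R3 − 1·R2.
R4 ← R4 − 9/2·R2.
Swap R3 and R4.
R3 ← R3 / (23/2).
R1 ← R1 + 9/2·R3.
R2 ← R2 + 3·R3.
Row 4 reduces to 0 = -2/3, a contradiction. The system is inconsistent.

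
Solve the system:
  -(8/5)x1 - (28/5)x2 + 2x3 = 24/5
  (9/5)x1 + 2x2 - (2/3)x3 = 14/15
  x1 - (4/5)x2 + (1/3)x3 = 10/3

Row-reduce:
R1 ← R1 / (-8/5).
R2 ← R2 − 9/5·R1.
R3 ← R3 − 1·R1.
R2 ← R2 / (-43/10).
R1 ← R1 − 7/2·R2.
R3 ← R3 + 43/10·R2.
Rank is 2 with 3 unknowns, leaving x3 free.

infinitely many solutions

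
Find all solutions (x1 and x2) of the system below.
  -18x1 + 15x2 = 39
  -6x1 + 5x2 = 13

infinitely many solutions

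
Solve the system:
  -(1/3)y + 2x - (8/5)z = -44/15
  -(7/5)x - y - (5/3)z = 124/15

infinitely many solutions

Row-reduce:
R1 ← R1 / (2).
R2 ← R2 + 7/5·R1.
R2 ← R2 / (-37/30).
R1 ← R1 + 1/6·R2.
Rank is 2 with 3 unknowns, leaving z free.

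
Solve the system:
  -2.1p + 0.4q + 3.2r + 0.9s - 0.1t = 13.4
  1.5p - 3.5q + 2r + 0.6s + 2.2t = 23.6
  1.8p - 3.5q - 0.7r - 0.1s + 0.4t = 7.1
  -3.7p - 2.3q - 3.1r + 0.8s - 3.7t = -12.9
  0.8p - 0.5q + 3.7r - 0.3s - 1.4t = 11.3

p = -1, q = -3, r = 4, s = 0, t = 3

Row-reduce the augmented matrix:
R1 ← R1 / (-21/10).
R2 ← R2 − 3/2·R1.
R3 ← R3 − 9/5·R1.
R4 ← R4 + 37/10·R1.
R5 ← R5 − 4/5·R1.
R2 ← R2 / (-45/14).
R1 ← R1 + 4/21·R2.
R3 ← R3 + 221/70·R2.
R4 ← R4 + 631/210·R2.
R5 ← R5 + 73/210·R2.
R3 ← R3 / (-13/6).
R1 ← R1 + 16/9·R3.
R2 ← R2 + 4/3·R3.
R4 ← R4 + 1147/90·R3.
R5 ← R5 − 401/90·R3.
R4 ← R4 / (31289/24375).
R1 ← R1 + 251/4875·R4.
R2 ← R2 + 79/1625·R4.
R3 ← R3 − 412/1625·R4.
R5 ← R5 + 29767/24375·R4.
R5 ← R5 / (-293788/469335).
R1 ← R1 − 49344/31289·R5.
R2 ← R2 − 58000/93867·R5.
R3 ← R3 + 14543/93867·R5.
R4 ← R4 − 120303/31289·R5.
Reading off the reduced rows gives p = -1, q = -3, r = 4, s = 0, t = 3.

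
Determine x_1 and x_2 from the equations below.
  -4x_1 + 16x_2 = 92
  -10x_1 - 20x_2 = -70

Row-reduce the augmented matrix:
R1 ← R1 / (-4).
R2 ← R2 + 10·R1.
R2 ← R2 / (-60).
R1 ← R1 + 4·R2.
Reading off the reduced rows gives x_1 = -3, x_2 = 5.

x_1 = -3, x_2 = 5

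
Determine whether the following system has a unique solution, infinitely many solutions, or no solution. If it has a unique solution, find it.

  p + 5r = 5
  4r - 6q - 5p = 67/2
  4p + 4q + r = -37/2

Row-reduce the augmented matrix:
R2 ← R2 + 5·R1.
R3 ← R3 − 4·R1.
R2 ← R2 / (-6).
R3 ← R3 − 4·R2.
R3 ← R3 / (1/3).
R1 ← R1 − 5·R3.
R2 ← R2 + 29/6·R3.
Reading off the reduced rows gives p = -5/2, q = -5/2, r = 3/2.

p = -5/2, q = -5/2, r = 3/2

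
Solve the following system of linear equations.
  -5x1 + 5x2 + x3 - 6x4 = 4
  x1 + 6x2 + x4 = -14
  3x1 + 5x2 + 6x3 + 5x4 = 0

Row-reduce:
R1 ← R1 / (-5).
R2 ← R2 − 1·R1.
R3 ← R3 − 3·R1.
R2 ← R2 / (7).
R1 ← R1 + 1·R2.
R3 ← R3 − 8·R2.
R3 ← R3 / (223/35).
R1 ← R1 + 6/35·R3.
R2 ← R2 − 1/35·R3.
Rank is 3 with 4 unknowns, leaving x4 free.

infinitely many solutions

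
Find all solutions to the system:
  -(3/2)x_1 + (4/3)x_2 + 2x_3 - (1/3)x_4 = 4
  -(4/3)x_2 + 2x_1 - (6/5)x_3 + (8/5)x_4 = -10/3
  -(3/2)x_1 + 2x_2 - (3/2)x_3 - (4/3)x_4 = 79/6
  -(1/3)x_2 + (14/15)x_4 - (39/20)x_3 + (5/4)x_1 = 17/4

no solution

Row-reduce:
R1 ← R1 / (-3/2).
R2 ← R2 − 2·R1.
R3 ← R3 + 3/2·R1.
R4 ← R4 − 5/4·R1.
R2 ← R2 / (4/9).
R1 ← R1 + 8/9·R2.
R3 ← R3 − 2/3·R2.
R4 ← R4 − 7/9·R2.
R3 ← R3 / (-57/10).
R1 ← R1 − 8/5·R3.
R2 ← R2 − 33/10·R3.
R4 ← R4 + 57/20·R3.
Row 4 reduces to 0 = 1, a contradiction. The system is inconsistent.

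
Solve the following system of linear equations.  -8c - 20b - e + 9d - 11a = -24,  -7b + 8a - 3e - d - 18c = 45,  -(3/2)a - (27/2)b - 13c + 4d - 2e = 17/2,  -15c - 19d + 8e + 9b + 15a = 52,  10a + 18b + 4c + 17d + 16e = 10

no solution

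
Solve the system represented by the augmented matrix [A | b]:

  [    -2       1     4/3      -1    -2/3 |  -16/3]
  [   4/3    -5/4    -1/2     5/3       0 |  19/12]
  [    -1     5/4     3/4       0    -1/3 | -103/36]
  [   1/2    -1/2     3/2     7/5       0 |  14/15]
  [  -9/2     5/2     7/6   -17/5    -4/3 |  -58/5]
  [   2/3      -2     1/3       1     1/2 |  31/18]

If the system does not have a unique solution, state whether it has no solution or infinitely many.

Row-reduce the augmented matrix:
R1 ← R1 / (-2).
R2 ← R2 − 4/3·R1.
R3 ← R3 + 1·R1.
R4 ← R4 − 1/2·R1.
R5 ← R5 + 9/2·R1.
R6 ← R6 − 2/3·R1.
R2 ← R2 / (-7/12).
R1 ← R1 + 1/2·R2.
R3 ← R3 − 3/4·R2.
R4 ← R4 + 1/4·R2.
R5 ← R5 − 1/4·R2.
R6 ← R6 + 5/3·R2.
R3 ← R3 / (7/12).
R1 ← R1 + 1·R3.
R2 ← R2 + 2/3·R3.
R4 ← R4 − 5/3·R3.
R5 ← R5 + 5/3·R3.
R6 ← R6 + 1/3·R3.
R4 ← R4 / (-4293/980).
R1 ← R1 − 265/98·R4.
R2 ← R2 − 16/49·R4.
R3 ← R3 − 150/49·R4.
R5 ← R5 − 4293/980·R4.
R6 ← R6 + 172/147·R4.
Swap R5 and R6.
R5 ← R5 / (60169/77274).
R1 ← R1 − 184/243·R5.
R2 ← R2 − 2992/12879·R5.
R3 ← R3 − 764/4293·R5.
R4 ← R4 + 4870/12879·R5.
R6 reduces to 0 = 0, so the extra equation is consistent.
Reading off the reduced rows gives x_1 = 3, x_2 = 1/3, x_3 = 2/3, x_4 = -1, x_5 = 7/3.

x_1 = 3, x_2 = 1/3, x_3 = 2/3, x_4 = -1, x_5 = 7/3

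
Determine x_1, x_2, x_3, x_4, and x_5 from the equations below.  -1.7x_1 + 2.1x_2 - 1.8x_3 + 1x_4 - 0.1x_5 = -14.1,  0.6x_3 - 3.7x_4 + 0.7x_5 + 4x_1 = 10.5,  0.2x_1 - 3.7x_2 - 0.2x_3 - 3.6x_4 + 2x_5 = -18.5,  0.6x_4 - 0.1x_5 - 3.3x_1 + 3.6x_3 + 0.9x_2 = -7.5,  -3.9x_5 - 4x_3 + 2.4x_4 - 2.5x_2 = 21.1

Row-reduce the augmented matrix:
R1 ← R1 / (-17/10).
R2 ← R2 − 4·R1.
R3 ← R3 − 1/5·R1.
R4 ← R4 + 33/10·R1.
R2 ← R2 / (84/17).
R1 ← R1 + 21/17·R2.
R3 ← R3 + 587/170·R2.
R4 ← R4 + 54/17·R2.
R5 ← R5 + 5/2·R2.
R3 ← R3 / (-4133/1400).
R1 ← R1 − 3/20·R3.
R2 ← R2 + 103/140·R3.
R4 ← R4 − 333/70·R3.
R5 ← R5 + 327/56·R3.
R4 ← R4 / (-385839/41330).
R1 ← R1 + 4752/4133·R4.
R2 ← R2 − 10289/12399·R4.
R3 ← R3 − 37159/24798·R4.
R5 ← R5 − 1297981/123990·R4.
R5 ← R5 / (-41901061/11575170).
R1 ← R1 + 9213/42871·R5.
R2 ← R2 + 134450/1157517·R5.
R3 ← R3 + 141422/1157517·R5.
R4 ← R4 + 170281/385839·R5.
Reading off the reduced rows gives x_1 = 6, x_2 = -1, x_3 = 3, x_4 = 3, x_5 = -6.

x_1 = 6, x_2 = -1, x_3 = 3, x_4 = 3, x_5 = -6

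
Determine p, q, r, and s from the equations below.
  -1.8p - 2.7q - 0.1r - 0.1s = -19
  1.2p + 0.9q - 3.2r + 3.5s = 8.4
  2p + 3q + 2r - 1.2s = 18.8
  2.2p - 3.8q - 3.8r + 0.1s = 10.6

p = 5, q = 4, r = -4, s = -4

Row-reduce the augmented matrix:
R1 ← R1 / (-9/5).
R2 ← R2 − 6/5·R1.
R3 ← R3 − 2·R1.
R4 ← R4 − 11/5·R1.
R2 ← R2 / (-9/10).
R1 ← R1 − 3/2·R2.
R4 ← R4 + 71/10·R2.
R3 ← R3 / (17/9).
R1 ← R1 + 97/18·R3.
R2 ← R2 − 98/27·R3.
R4 ← R4 − 5899/270·R3.
R4 ← R4 / (-2687/225).
R1 ← R1 − 1039/510·R4.
R2 ← R2 + 991/765·R4.
R3 ← R3 + 59/85·R4.
Reading off the reduced rows gives p = 5, q = 4, r = -4, s = -4.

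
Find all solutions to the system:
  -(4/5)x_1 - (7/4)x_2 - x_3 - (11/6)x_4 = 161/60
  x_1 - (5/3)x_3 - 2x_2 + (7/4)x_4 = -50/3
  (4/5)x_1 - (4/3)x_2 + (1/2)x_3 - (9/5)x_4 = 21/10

Row-reduce:
R1 ← R1 / (-4/5).
R2 ← R2 − 1·R1.
R3 ← R3 − 4/5·R1.
R2 ← R2 / (-67/16).
R1 ← R1 − 35/16·R2.
R3 ← R3 + 37/12·R2.
R3 ← R3 / (1987/1206).
R1 ← R1 + 55/201·R3.
R2 ← R2 − 140/201·R3.
Rank is 3 with 4 unknowns, leaving x_4 free.

infinitely many solutions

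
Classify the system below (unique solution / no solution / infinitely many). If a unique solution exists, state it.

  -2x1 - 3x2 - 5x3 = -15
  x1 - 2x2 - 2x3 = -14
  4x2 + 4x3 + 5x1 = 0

Row-reduce the augmented matrix:
R1 ← R1 / (-2).
R2 ← R2 − 1·R1.
R3 ← R3 − 5·R1.
R2 ← R2 / (-7/2).
R1 ← R1 − 3/2·R2.
R3 ← R3 + 7/2·R2.
R3 ← R3 / (-4).
R1 ← R1 − 4/7·R3.
R2 ← R2 − 9/7·R3.
Reading off the reduced rows gives x1 = -4, x2 = 1, x3 = 4.

x1 = -4, x2 = 1, x3 = 4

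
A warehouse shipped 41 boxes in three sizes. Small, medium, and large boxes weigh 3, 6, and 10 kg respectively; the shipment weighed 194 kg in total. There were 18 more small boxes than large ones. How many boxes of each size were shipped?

Let s = small boxes, m = medium boxes, l = large boxes.
  l + s + m = 41
  3s + 6m + 10l = 194
  s - l = 18
Row-reduce the augmented matrix:
R2 ← R2 − 3·R1.
R3 ← R3 − 1·R1.
R2 ← R2 / (3).
R1 ← R1 − 1·R2.
R3 ← R3 + 1·R2.
R3 ← R3 / (1/3).
R1 ← R1 + 4/3·R3.
R2 ← R2 − 7/3·R3.
Reading off the reduced rows gives s = 20, m = 19, l = 2.

small boxes: 20, medium boxes: 19, large boxes: 2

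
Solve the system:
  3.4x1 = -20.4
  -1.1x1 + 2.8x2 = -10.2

Row-reduce the augmented matrix:
R1 ← R1 / (17/5).
R2 ← R2 + 11/10·R1.
R2 ← R2 / (14/5).
Reading off the reduced rows gives x1 = -6, x2 = -6.

x1 = -6, x2 = -6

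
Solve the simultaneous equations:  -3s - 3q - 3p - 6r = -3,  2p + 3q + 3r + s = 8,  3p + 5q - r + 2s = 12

Row-reduce:
R1 ← R1 / (-3).
R2 ← R2 − 2·R1.
R3 ← R3 − 3·R1.
R1 ← R1 − 1·R2.
R3 ← R3 − 2·R2.
R3 ← R3 / (-5).
R1 ← R1 − 3·R3.
R2 ← R2 + 1·R3.
Rank is 3 with 4 unknowns, leaving s free.

infinitely many solutions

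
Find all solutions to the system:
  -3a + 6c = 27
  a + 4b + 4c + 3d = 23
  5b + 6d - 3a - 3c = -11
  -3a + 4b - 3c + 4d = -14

Row-reduce the augmented matrix:
R1 ← R1 / (-3).
R2 ← R2 − 1·R1.
R3 ← R3 + 3·R1.
R4 ← R4 + 3·R1.
R2 ← R2 / (4).
R3 ← R3 − 5·R2.
R4 ← R4 − 4·R2.
R3 ← R3 / (-33/2).
R1 ← R1 + 2·R3.
R2 ← R2 − 3/2·R3.
R4 ← R4 + 15·R3.
R4 ← R4 / (-23/22).
R1 ← R1 + 3/11·R4.
R2 ← R2 − 21/22·R4.
R3 ← R3 + 3/22·R4.
Reading off the reduced rows gives a = 1, b = -1, c = 5, d = 2.

a = 1, b = -1, c = 5, d = 2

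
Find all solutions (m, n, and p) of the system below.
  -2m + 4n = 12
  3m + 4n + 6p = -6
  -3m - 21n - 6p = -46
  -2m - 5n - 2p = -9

no solution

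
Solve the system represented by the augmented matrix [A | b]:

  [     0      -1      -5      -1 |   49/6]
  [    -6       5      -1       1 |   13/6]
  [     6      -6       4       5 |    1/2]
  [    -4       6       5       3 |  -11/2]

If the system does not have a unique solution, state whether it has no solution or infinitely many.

Row-reduce the augmented matrix:
Swap R1 and R2.
R1 ← R1 / (-6).
R3 ← R3 − 6·R1.
R4 ← R4 + 4·R1.
R2 ← R2 / (-1).
R1 ← R1 + 5/6·R2.
R3 ← R3 + 1·R2.
R4 ← R4 − 8/3·R2.
R3 ← R3 / (8).
R1 ← R1 − 13/3·R3.
R2 ← R2 − 5·R3.
R4 ← R4 + 23/3·R3.
R4 ← R4 / (51/8).
R1 ← R1 + 25/8·R4.
R2 ← R2 + 27/8·R4.
R3 ← R3 − 7/8·R4.
Reading off the reduced rows gives x_1 = 1/2, x_2 = 1/3, x_3 = -2, x_4 = 3/2.

x_1 = 1/2, x_2 = 1/3, x_3 = -2, x_4 = 3/2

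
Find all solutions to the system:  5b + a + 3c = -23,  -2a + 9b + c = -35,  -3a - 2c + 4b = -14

Row-reduce:
R2 ← R2 + 2·R1.
R3 ← R3 + 3·R1.
R2 ← R2 / (19).
R1 ← R1 − 5·R2.
R3 ← R3 − 19·R2.
Row 3 reduces to 0 = -2, a contradiction. The system is inconsistent.

no solution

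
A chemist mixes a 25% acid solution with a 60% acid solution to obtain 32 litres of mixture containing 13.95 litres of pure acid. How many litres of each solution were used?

litres of solution A: 15, litres of solution B: 17

Let a = litres of solution A, b = litres of solution B.
  a + b = 32
  (1/4)a + (3/5)b = 279/20
From equation 1: a = 32 − b.
Substitute into equation 2 and solve: b = 17.
Then a = 15.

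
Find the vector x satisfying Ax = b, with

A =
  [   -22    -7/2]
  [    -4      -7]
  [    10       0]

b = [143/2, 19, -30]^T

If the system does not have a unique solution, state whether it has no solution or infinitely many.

no solution

Row-reduce:
R1 ← R1 / (-22).
R2 ← R2 + 4·R1.
R3 ← R3 − 10·R1.
R2 ← R2 / (-70/11).
R1 ← R1 − 7/44·R2.
R3 ← R3 + 35/22·R2.
Row 3 reduces to 0 = 1, a contradiction. The system is inconsistent.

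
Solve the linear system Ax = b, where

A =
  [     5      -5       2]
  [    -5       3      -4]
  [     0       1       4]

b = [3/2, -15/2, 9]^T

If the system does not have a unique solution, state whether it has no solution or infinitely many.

x_1 = 1/2, x_2 = 1, x_3 = 2

Row-reduce the augmented matrix:
R1 ← R1 / (5).
R2 ← R2 + 5·R1.
R2 ← R2 / (-2).
R1 ← R1 + 1·R2.
R3 ← R3 − 1·R2.
R3 ← R3 / (3).
R1 ← R1 − 7/5·R3.
R2 ← R2 − 1·R3.
Reading off the reduced rows gives x_1 = 1/2, x_2 = 1, x_3 = 2.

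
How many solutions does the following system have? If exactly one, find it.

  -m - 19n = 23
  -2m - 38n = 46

Row-reduce:
R1 ← R1 / (-1).
R2 ← R2 + 2·R1.
Rank is 1 with 2 unknowns, leaving n free.

infinitely many solutions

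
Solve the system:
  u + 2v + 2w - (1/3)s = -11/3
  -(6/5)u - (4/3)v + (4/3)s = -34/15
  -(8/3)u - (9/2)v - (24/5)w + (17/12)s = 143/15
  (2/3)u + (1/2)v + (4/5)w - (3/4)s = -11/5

infinitely many solutions

Row-reduce:
R2 ← R2 + 6/5·R1.
R3 ← R3 + 8/3·R1.
R4 ← R4 − 2/3·R1.
R2 ← R2 / (16/15).
R1 ← R1 − 2·R2.
R3 ← R3 − 5/6·R2.
R4 ← R4 + 5/6·R2.
R3 ← R3 / (-161/120).
R1 ← R1 + 5/2·R3.
R2 ← R2 − 9/4·R3.
R4 ← R4 − 161/120·R3.
Rank is 3 with 4 unknowns, leaving s free.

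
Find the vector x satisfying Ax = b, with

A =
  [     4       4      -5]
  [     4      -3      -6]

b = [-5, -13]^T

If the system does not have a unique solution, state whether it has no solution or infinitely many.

infinitely many solutions

Row-reduce:
R1 ← R1 / (4).
R2 ← R2 − 4·R1.
R2 ← R2 / (-7).
R1 ← R1 − 1·R2.
Rank is 2 with 3 unknowns, leaving x_3 free.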